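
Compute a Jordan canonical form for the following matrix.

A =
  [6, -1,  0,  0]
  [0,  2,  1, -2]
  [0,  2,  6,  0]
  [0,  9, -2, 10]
J_3(6) ⊕ J_1(6)

The characteristic polynomial is
  det(x·I − A) = x^4 - 24*x^3 + 216*x^2 - 864*x + 1296 = (x - 6)^4

Eigenvalues and multiplicities (the geometric multiplicity of λ is n − rank(A − λI), which equals the number of Jordan blocks for λ):
  λ = 6: algebraic multiplicity = 4, geometric multiplicity = 2

Determining the block sizes for each eigenvalue:
  λ = 6: with am = 4 and gm = 2, the partition is not yet determined (e.g. several partitions of 4 into 2 parts exist). Let N = A − (6)·I. Computing rank(N^1) = 2, rank(N^2) = 1, rank(N^3) = 0; the number of blocks of size ≥ j is rank(N^{j−1}) − rank(N^j), giving [2, 1, 1]. So we have 1 block(s) of size 3, 1 block(s) of size 1 → block sizes [3, 1]

Assembling the blocks gives a Jordan form
J =
  [6, 1, 0, 0]
  [0, 6, 1, 0]
  [0, 0, 6, 0]
  [0, 0, 0, 6]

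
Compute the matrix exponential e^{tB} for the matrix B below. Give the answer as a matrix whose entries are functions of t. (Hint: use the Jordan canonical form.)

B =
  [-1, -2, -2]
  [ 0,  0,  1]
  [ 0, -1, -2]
e^{tB} =
  [exp(-t), -2*t*exp(-t), -2*t*exp(-t)]
  [0, t*exp(-t) + exp(-t), t*exp(-t)]
  [0, -t*exp(-t), -t*exp(-t) + exp(-t)]

Strategy: write B = P · J · P⁻¹ where J is a Jordan canonical form, so e^{tB} = P · e^{tJ} · P⁻¹, and e^{tJ} can be computed block-by-block.

B has Jordan form
J =
  [-1,  1,  0]
  [ 0, -1,  0]
  [ 0,  0, -1]
(up to reordering of blocks).

Per-block formulas:
  For a 2×2 Jordan block J_2(-1): exp(t · J_2(-1)) = e^(-1t)·(I + t·N), where N is the 2×2 nilpotent shift.
  For a 1×1 block at λ = -1: exp(t · [-1]) = [e^(-1t)].

After assembling e^{tJ} and conjugating by P, we get:

e^{tB} =
  [exp(-t), -2*t*exp(-t), -2*t*exp(-t)]
  [0, t*exp(-t) + exp(-t), t*exp(-t)]
  [0, -t*exp(-t), -t*exp(-t) + exp(-t)]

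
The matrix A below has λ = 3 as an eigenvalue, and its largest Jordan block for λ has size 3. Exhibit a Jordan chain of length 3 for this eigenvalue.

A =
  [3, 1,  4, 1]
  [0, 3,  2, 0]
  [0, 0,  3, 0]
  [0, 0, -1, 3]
A Jordan chain for λ = 3 of length 3:
v_1 = (1, 0, 0, 0)ᵀ
v_2 = (4, 2, 0, -1)ᵀ
v_3 = (0, 0, 1, 0)ᵀ

Let N = A − (3)·I. We want v_3 with N^3 v_3 = 0 but N^2 v_3 ≠ 0; then v_{j-1} := N · v_j for j = 3, …, 2.

Pick v_3 = (0, 0, 1, 0)ᵀ.
Then v_2 = N · v_3 = (4, 2, 0, -1)ᵀ.
Then v_1 = N · v_2 = (1, 0, 0, 0)ᵀ.

Sanity check: (A − (3)·I) v_1 = (0, 0, 0, 0)ᵀ = 0. ✓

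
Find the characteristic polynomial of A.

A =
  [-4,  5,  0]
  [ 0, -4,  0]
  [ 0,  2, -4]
x^3 + 12*x^2 + 48*x + 64

Expanding det(x·I − A) (e.g. by cofactor expansion or by noting that A is similar to its Jordan form J, which has the same characteristic polynomial as A) gives
  χ_A(x) = x^3 + 12*x^2 + 48*x + 64
which factors as (x + 4)^3. The eigenvalues (with algebraic multiplicities) are λ = -4 with multiplicity 3.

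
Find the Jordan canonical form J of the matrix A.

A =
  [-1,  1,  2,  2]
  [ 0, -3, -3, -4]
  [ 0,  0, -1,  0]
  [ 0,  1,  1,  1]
J_3(-1) ⊕ J_1(-1)

The characteristic polynomial is
  det(x·I − A) = x^4 + 4*x^3 + 6*x^2 + 4*x + 1 = (x + 1)^4

Eigenvalues and multiplicities (the geometric multiplicity of λ is n − rank(A − λI), which equals the number of Jordan blocks for λ):
  λ = -1: algebraic multiplicity = 4, geometric multiplicity = 2

Determining the block sizes for each eigenvalue:
  λ = -1: with am = 4 and gm = 2, the partition is not yet determined (e.g. several partitions of 4 into 2 parts exist). Let N = A − (-1)·I. Computing rank(N^1) = 2, rank(N^2) = 1, rank(N^3) = 0; the number of blocks of size ≥ j is rank(N^{j−1}) − rank(N^j), giving [2, 1, 1]. So we have 1 block(s) of size 3, 1 block(s) of size 1 → block sizes [3, 1]

Assembling the blocks gives a Jordan form
J =
  [-1,  1,  0,  0]
  [ 0, -1,  1,  0]
  [ 0,  0, -1,  0]
  [ 0,  0,  0, -1]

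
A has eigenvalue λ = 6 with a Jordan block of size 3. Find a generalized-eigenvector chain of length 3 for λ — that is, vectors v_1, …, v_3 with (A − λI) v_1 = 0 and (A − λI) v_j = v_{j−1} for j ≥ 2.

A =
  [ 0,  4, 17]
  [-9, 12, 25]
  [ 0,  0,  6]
A Jordan chain for λ = 6 of length 3:
v_1 = (-2, -3, 0)ᵀ
v_2 = (17, 25, 0)ᵀ
v_3 = (0, 0, 1)ᵀ

Let N = A − (6)·I. We want v_3 with N^3 v_3 = 0 but N^2 v_3 ≠ 0; then v_{j-1} := N · v_j for j = 3, …, 2.

Pick v_3 = (0, 0, 1)ᵀ.
Then v_2 = N · v_3 = (17, 25, 0)ᵀ.
Then v_1 = N · v_2 = (-2, -3, 0)ᵀ.

Sanity check: (A − (6)·I) v_1 = (0, 0, 0)ᵀ = 0. ✓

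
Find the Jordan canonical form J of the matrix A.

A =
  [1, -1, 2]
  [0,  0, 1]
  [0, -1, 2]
J_3(1)

The characteristic polynomial is
  det(x·I − A) = x^3 - 3*x^2 + 3*x - 1 = (x - 1)^3

Eigenvalues and multiplicities (the geometric multiplicity of λ is n − rank(A − λI), which equals the number of Jordan blocks for λ):
  λ = 1: algebraic multiplicity = 3, geometric multiplicity = 1

Determining the block sizes for each eigenvalue:
  λ = 1: one block (gm = 1), so the single block has size am = 3 → block sizes [3]

Assembling the blocks gives a Jordan form
J =
  [1, 1, 0]
  [0, 1, 1]
  [0, 0, 1]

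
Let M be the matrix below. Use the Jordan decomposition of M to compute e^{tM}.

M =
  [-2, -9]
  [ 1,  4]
e^{tM} =
  [-3*t*exp(t) + exp(t), -9*t*exp(t)]
  [t*exp(t), 3*t*exp(t) + exp(t)]

Strategy: write M = P · J · P⁻¹ where J is a Jordan canonical form, so e^{tM} = P · e^{tJ} · P⁻¹, and e^{tJ} can be computed block-by-block.

M has Jordan form
J =
  [1, 1]
  [0, 1]
(up to reordering of blocks).

Per-block formulas:
  For a 2×2 Jordan block J_2(1): exp(t · J_2(1)) = e^(1t)·(I + t·N), where N is the 2×2 nilpotent shift.

After assembling e^{tJ} and conjugating by P, we get:

e^{tM} =
  [-3*t*exp(t) + exp(t), -9*t*exp(t)]
  [t*exp(t), 3*t*exp(t) + exp(t)]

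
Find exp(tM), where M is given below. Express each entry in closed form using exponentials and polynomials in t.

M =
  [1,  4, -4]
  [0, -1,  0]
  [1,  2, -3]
e^{tM} =
  [2*t*exp(-t) + exp(-t), 4*t*exp(-t), -4*t*exp(-t)]
  [0, exp(-t), 0]
  [t*exp(-t), 2*t*exp(-t), -2*t*exp(-t) + exp(-t)]

Strategy: write M = P · J · P⁻¹ where J is a Jordan canonical form, so e^{tM} = P · e^{tJ} · P⁻¹, and e^{tJ} can be computed block-by-block.

M has Jordan form
J =
  [-1,  1,  0]
  [ 0, -1,  0]
  [ 0,  0, -1]
(up to reordering of blocks).

Per-block formulas:
  For a 2×2 Jordan block J_2(-1): exp(t · J_2(-1)) = e^(-1t)·(I + t·N), where N is the 2×2 nilpotent shift.
  For a 1×1 block at λ = -1: exp(t · [-1]) = [e^(-1t)].

After assembling e^{tJ} and conjugating by P, we get:

e^{tM} =
  [2*t*exp(-t) + exp(-t), 4*t*exp(-t), -4*t*exp(-t)]
  [0, exp(-t), 0]
  [t*exp(-t), 2*t*exp(-t), -2*t*exp(-t) + exp(-t)]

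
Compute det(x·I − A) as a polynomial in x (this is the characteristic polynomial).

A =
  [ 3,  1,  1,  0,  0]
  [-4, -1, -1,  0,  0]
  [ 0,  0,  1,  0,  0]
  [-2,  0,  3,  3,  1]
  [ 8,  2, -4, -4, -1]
x^5 - 5*x^4 + 10*x^3 - 10*x^2 + 5*x - 1

Expanding det(x·I − A) (e.g. by cofactor expansion or by noting that A is similar to its Jordan form J, which has the same characteristic polynomial as A) gives
  χ_A(x) = x^5 - 5*x^4 + 10*x^3 - 10*x^2 + 5*x - 1
which factors as (x - 1)^5. The eigenvalues (with algebraic multiplicities) are λ = 1 with multiplicity 5.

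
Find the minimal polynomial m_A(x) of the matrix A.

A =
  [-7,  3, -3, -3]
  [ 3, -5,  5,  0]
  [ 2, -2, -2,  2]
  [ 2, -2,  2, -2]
x^3 + 12*x^2 + 48*x + 64

The characteristic polynomial is χ_A(x) = (x + 4)^4, so the eigenvalues are known. The minimal polynomial is
  m_A(x) = Π_λ (x − λ)^{k_λ}
where k_λ is the size of the *largest* Jordan block for λ (equivalently, the smallest k with (A − λI)^k v = 0 for every generalised eigenvector v of λ).

  λ = -4: largest Jordan block has size 3, contributing (x + 4)^3

So m_A(x) = (x + 4)^3 = x^3 + 12*x^2 + 48*x + 64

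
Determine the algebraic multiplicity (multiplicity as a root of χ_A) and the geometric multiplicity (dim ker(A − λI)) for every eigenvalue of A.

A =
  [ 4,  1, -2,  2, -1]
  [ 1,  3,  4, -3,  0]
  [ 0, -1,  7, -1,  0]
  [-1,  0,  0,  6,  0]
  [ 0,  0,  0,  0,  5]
λ = 5: alg = 5, geom = 2

Step 1 — factor the characteristic polynomial to read off the algebraic multiplicities:
  χ_A(x) = (x - 5)^5

Step 2 — compute geometric multiplicities via the rank-nullity identity g(λ) = n − rank(A − λI):
  rank(A − (5)·I) = 3, so dim ker(A − (5)·I) = n − 3 = 2

Summary:
  λ = 5: algebraic multiplicity = 5, geometric multiplicity = 2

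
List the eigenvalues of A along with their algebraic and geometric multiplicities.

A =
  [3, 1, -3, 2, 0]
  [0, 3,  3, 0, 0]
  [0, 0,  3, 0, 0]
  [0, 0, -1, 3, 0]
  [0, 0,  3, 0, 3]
λ = 3: alg = 5, geom = 3

Step 1 — factor the characteristic polynomial to read off the algebraic multiplicities:
  χ_A(x) = (x - 3)^5

Step 2 — compute geometric multiplicities via the rank-nullity identity g(λ) = n − rank(A − λI):
  rank(A − (3)·I) = 2, so dim ker(A − (3)·I) = n − 2 = 3

Summary:
  λ = 3: algebraic multiplicity = 5, geometric multiplicity = 3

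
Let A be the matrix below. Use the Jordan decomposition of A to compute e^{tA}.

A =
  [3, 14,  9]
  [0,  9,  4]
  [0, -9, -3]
e^{tA} =
  [exp(3*t), 3*t^2*exp(3*t)/2 + 14*t*exp(3*t), t^2*exp(3*t) + 9*t*exp(3*t)]
  [0, 6*t*exp(3*t) + exp(3*t), 4*t*exp(3*t)]
  [0, -9*t*exp(3*t), -6*t*exp(3*t) + exp(3*t)]

Strategy: write A = P · J · P⁻¹ where J is a Jordan canonical form, so e^{tA} = P · e^{tJ} · P⁻¹, and e^{tJ} can be computed block-by-block.

A has Jordan form
J =
  [3, 1, 0]
  [0, 3, 1]
  [0, 0, 3]
(up to reordering of blocks).

Per-block formulas:
  For a 3×3 Jordan block J_3(3): exp(t · J_3(3)) = e^(3t)·(I + t·N + (t^2/2)·N^2), where N is the 3×3 nilpotent shift.

After assembling e^{tJ} and conjugating by P, we get:

e^{tA} =
  [exp(3*t), 3*t^2*exp(3*t)/2 + 14*t*exp(3*t), t^2*exp(3*t) + 9*t*exp(3*t)]
  [0, 6*t*exp(3*t) + exp(3*t), 4*t*exp(3*t)]
  [0, -9*t*exp(3*t), -6*t*exp(3*t) + exp(3*t)]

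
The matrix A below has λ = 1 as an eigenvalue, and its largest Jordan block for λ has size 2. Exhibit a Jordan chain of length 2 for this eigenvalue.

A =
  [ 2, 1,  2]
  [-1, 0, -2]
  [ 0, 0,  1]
A Jordan chain for λ = 1 of length 2:
v_1 = (1, -1, 0)ᵀ
v_2 = (1, 0, 0)ᵀ

Let N = A − (1)·I. We want v_2 with N^2 v_2 = 0 but N^1 v_2 ≠ 0; then v_{j-1} := N · v_j for j = 2, …, 2.

Pick v_2 = (1, 0, 0)ᵀ.
Then v_1 = N · v_2 = (1, -1, 0)ᵀ.

Sanity check: (A − (1)·I) v_1 = (0, 0, 0)ᵀ = 0. ✓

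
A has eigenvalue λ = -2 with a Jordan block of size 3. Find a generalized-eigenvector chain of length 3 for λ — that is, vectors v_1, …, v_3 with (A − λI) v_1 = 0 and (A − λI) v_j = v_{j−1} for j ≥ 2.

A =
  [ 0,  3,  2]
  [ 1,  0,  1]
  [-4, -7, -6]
A Jordan chain for λ = -2 of length 3:
v_1 = (-1, 0, 1)ᵀ
v_2 = (2, 1, -4)ᵀ
v_3 = (1, 0, 0)ᵀ

Let N = A − (-2)·I. We want v_3 with N^3 v_3 = 0 but N^2 v_3 ≠ 0; then v_{j-1} := N · v_j for j = 3, …, 2.

Pick v_3 = (1, 0, 0)ᵀ.
Then v_2 = N · v_3 = (2, 1, -4)ᵀ.
Then v_1 = N · v_2 = (-1, 0, 1)ᵀ.

Sanity check: (A − (-2)·I) v_1 = (0, 0, 0)ᵀ = 0. ✓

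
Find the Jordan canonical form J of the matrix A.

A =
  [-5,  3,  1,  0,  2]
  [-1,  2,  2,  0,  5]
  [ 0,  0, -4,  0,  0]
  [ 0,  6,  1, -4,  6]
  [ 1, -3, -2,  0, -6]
J_3(-4) ⊕ J_1(-4) ⊕ J_1(-1)

The characteristic polynomial is
  det(x·I − A) = x^5 + 17*x^4 + 112*x^3 + 352*x^2 + 512*x + 256 = (x + 1)*(x + 4)^4

Eigenvalues and multiplicities (the geometric multiplicity of λ is n − rank(A − λI), which equals the number of Jordan blocks for λ):
  λ = -4: algebraic multiplicity = 4, geometric multiplicity = 2
  λ = -1: algebraic multiplicity = 1, geometric multiplicity = 1

Determining the block sizes for each eigenvalue:
  λ = -4: with am = 4 and gm = 2, the partition is not yet determined (e.g. several partitions of 4 into 2 parts exist). Let N = A − (-4)·I. Computing rank(N^1) = 3, rank(N^2) = 2, rank(N^3) = 1; the number of blocks of size ≥ j is rank(N^{j−1}) − rank(N^j), giving [2, 1, 1]. So we have 1 block(s) of size 3, 1 block(s) of size 1 → block sizes [3, 1]
  λ = -1: one block (gm = 1), so the single block has size am = 1 → block sizes [1]

Assembling the blocks gives a Jordan form
J =
  [-4,  1,  0,  0,  0]
  [ 0, -4,  1,  0,  0]
  [ 0,  0, -4,  0,  0]
  [ 0,  0,  0, -4,  0]
  [ 0,  0,  0,  0, -1]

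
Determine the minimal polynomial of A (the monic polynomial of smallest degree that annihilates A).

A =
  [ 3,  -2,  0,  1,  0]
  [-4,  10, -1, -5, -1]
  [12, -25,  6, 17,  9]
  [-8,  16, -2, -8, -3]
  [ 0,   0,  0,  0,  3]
x^3 - 8*x^2 + 21*x - 18

The characteristic polynomial is χ_A(x) = (x - 3)^4*(x - 2), so the eigenvalues are known. The minimal polynomial is
  m_A(x) = Π_λ (x − λ)^{k_λ}
where k_λ is the size of the *largest* Jordan block for λ (equivalently, the smallest k with (A − λI)^k v = 0 for every generalised eigenvector v of λ).

  λ = 2: largest Jordan block has size 1, contributing (x − 2)
  λ = 3: largest Jordan block has size 2, contributing (x − 3)^2

So m_A(x) = (x - 3)^2*(x - 2) = x^3 - 8*x^2 + 21*x - 18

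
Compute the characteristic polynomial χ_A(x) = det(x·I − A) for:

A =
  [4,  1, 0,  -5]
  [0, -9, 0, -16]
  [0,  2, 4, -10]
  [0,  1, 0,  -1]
x^4 + 2*x^3 - 39*x^2 - 40*x + 400

Expanding det(x·I − A) (e.g. by cofactor expansion or by noting that A is similar to its Jordan form J, which has the same characteristic polynomial as A) gives
  χ_A(x) = x^4 + 2*x^3 - 39*x^2 - 40*x + 400
which factors as (x - 4)^2*(x + 5)^2. The eigenvalues (with algebraic multiplicities) are λ = -5 with multiplicity 2, λ = 4 with multiplicity 2.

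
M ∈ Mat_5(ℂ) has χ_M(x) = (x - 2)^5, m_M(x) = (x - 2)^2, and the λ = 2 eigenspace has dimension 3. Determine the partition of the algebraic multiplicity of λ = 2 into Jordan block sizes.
Block sizes for λ = 2: [2, 2, 1]

Step 1 — from the characteristic polynomial, algebraic multiplicity of λ = 2 is 5. From dim ker(M − (2)·I) = 3, there are exactly 3 Jordan blocks for λ = 2.
Step 2 — from the minimal polynomial, the factor (x − 2)^2 tells us the largest block for λ = 2 has size 2.
Step 3 — with total size 5, 3 blocks, and largest block 2, the block sizes (in nonincreasing order) are [2, 2, 1].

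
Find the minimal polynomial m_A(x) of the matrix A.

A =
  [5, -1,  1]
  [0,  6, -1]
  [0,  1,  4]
x^2 - 10*x + 25

The characteristic polynomial is χ_A(x) = (x - 5)^3, so the eigenvalues are known. The minimal polynomial is
  m_A(x) = Π_λ (x − λ)^{k_λ}
where k_λ is the size of the *largest* Jordan block for λ (equivalently, the smallest k with (A − λI)^k v = 0 for every generalised eigenvector v of λ).

  λ = 5: largest Jordan block has size 2, contributing (x − 5)^2

So m_A(x) = (x - 5)^2 = x^2 - 10*x + 25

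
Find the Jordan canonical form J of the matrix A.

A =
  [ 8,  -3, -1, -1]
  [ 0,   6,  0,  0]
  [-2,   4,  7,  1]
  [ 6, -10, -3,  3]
J_2(6) ⊕ J_2(6)

The characteristic polynomial is
  det(x·I − A) = x^4 - 24*x^3 + 216*x^2 - 864*x + 1296 = (x - 6)^4

Eigenvalues and multiplicities (the geometric multiplicity of λ is n − rank(A − λI), which equals the number of Jordan blocks for λ):
  λ = 6: algebraic multiplicity = 4, geometric multiplicity = 2

Determining the block sizes for each eigenvalue:
  λ = 6: with am = 4 and gm = 2, the partition is not yet determined (e.g. several partitions of 4 into 2 parts exist). Let N = A − (6)·I. Computing rank(N^1) = 2, rank(N^2) = 0; the number of blocks of size ≥ j is rank(N^{j−1}) − rank(N^j), giving [2, 2]. So we have 2 block(s) of size 2 → block sizes [2, 2]

Assembling the blocks gives a Jordan form
J =
  [6, 1, 0, 0]
  [0, 6, 0, 0]
  [0, 0, 6, 1]
  [0, 0, 0, 6]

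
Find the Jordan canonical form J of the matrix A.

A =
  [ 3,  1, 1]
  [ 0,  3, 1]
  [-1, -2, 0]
J_3(2)

The characteristic polynomial is
  det(x·I − A) = x^3 - 6*x^2 + 12*x - 8 = (x - 2)^3

Eigenvalues and multiplicities (the geometric multiplicity of λ is n − rank(A − λI), which equals the number of Jordan blocks for λ):
  λ = 2: algebraic multiplicity = 3, geometric multiplicity = 1

Determining the block sizes for each eigenvalue:
  λ = 2: one block (gm = 1), so the single block has size am = 3 → block sizes [3]

Assembling the blocks gives a Jordan form
J =
  [2, 1, 0]
  [0, 2, 1]
  [0, 0, 2]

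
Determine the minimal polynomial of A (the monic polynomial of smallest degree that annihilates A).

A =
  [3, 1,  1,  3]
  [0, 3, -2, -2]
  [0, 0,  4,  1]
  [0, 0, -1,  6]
x^4 - 16*x^3 + 94*x^2 - 240*x + 225

The characteristic polynomial is χ_A(x) = (x - 5)^2*(x - 3)^2, so the eigenvalues are known. The minimal polynomial is
  m_A(x) = Π_λ (x − λ)^{k_λ}
where k_λ is the size of the *largest* Jordan block for λ (equivalently, the smallest k with (A − λI)^k v = 0 for every generalised eigenvector v of λ).

  λ = 3: largest Jordan block has size 2, contributing (x − 3)^2
  λ = 5: largest Jordan block has size 2, contributing (x − 5)^2

So m_A(x) = (x - 5)^2*(x - 3)^2 = x^4 - 16*x^3 + 94*x^2 - 240*x + 225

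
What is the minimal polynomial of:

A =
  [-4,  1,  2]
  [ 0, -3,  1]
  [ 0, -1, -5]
x^3 + 12*x^2 + 48*x + 64

The characteristic polynomial is χ_A(x) = (x + 4)^3, so the eigenvalues are known. The minimal polynomial is
  m_A(x) = Π_λ (x − λ)^{k_λ}
where k_λ is the size of the *largest* Jordan block for λ (equivalently, the smallest k with (A − λI)^k v = 0 for every generalised eigenvector v of λ).

  λ = -4: largest Jordan block has size 3, contributing (x + 4)^3

So m_A(x) = (x + 4)^3 = x^3 + 12*x^2 + 48*x + 64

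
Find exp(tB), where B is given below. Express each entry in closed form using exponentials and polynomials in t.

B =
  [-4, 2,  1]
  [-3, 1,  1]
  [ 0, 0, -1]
e^{tB} =
  [-2*exp(-t) + 3*exp(-2*t), 2*exp(-t) - 2*exp(-2*t), exp(-t) - exp(-2*t)]
  [-3*exp(-t) + 3*exp(-2*t), 3*exp(-t) - 2*exp(-2*t), exp(-t) - exp(-2*t)]
  [0, 0, exp(-t)]

Strategy: write B = P · J · P⁻¹ where J is a Jordan canonical form, so e^{tB} = P · e^{tJ} · P⁻¹, and e^{tJ} can be computed block-by-block.

B has Jordan form
J =
  [-2,  0,  0]
  [ 0, -1,  0]
  [ 0,  0, -1]
(up to reordering of blocks).

Per-block formulas:
  For a 1×1 block at λ = -2: exp(t · [-2]) = [e^(-2t)].
  For a 1×1 block at λ = -1: exp(t · [-1]) = [e^(-1t)].

After assembling e^{tJ} and conjugating by P, we get:

e^{tB} =
  [-2*exp(-t) + 3*exp(-2*t), 2*exp(-t) - 2*exp(-2*t), exp(-t) - exp(-2*t)]
  [-3*exp(-t) + 3*exp(-2*t), 3*exp(-t) - 2*exp(-2*t), exp(-t) - exp(-2*t)]
  [0, 0, exp(-t)]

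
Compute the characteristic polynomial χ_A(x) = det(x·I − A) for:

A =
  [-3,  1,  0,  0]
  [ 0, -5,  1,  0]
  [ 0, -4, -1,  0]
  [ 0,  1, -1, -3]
x^4 + 12*x^3 + 54*x^2 + 108*x + 81

Expanding det(x·I − A) (e.g. by cofactor expansion or by noting that A is similar to its Jordan form J, which has the same characteristic polynomial as A) gives
  χ_A(x) = x^4 + 12*x^3 + 54*x^2 + 108*x + 81
which factors as (x + 3)^4. The eigenvalues (with algebraic multiplicities) are λ = -3 with multiplicity 4.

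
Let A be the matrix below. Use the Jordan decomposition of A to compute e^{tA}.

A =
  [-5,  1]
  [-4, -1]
e^{tA} =
  [-2*t*exp(-3*t) + exp(-3*t), t*exp(-3*t)]
  [-4*t*exp(-3*t), 2*t*exp(-3*t) + exp(-3*t)]

Strategy: write A = P · J · P⁻¹ where J is a Jordan canonical form, so e^{tA} = P · e^{tJ} · P⁻¹, and e^{tJ} can be computed block-by-block.

A has Jordan form
J =
  [-3,  1]
  [ 0, -3]
(up to reordering of blocks).

Per-block formulas:
  For a 2×2 Jordan block J_2(-3): exp(t · J_2(-3)) = e^(-3t)·(I + t·N), where N is the 2×2 nilpotent shift.

After assembling e^{tJ} and conjugating by P, we get:

e^{tA} =
  [-2*t*exp(-3*t) + exp(-3*t), t*exp(-3*t)]
  [-4*t*exp(-3*t), 2*t*exp(-3*t) + exp(-3*t)]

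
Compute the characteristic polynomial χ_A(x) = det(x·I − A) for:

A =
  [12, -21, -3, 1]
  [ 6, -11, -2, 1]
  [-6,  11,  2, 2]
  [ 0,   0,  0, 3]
x^4 - 6*x^3 + 9*x^2

Expanding det(x·I − A) (e.g. by cofactor expansion or by noting that A is similar to its Jordan form J, which has the same characteristic polynomial as A) gives
  χ_A(x) = x^4 - 6*x^3 + 9*x^2
which factors as x^2*(x - 3)^2. The eigenvalues (with algebraic multiplicities) are λ = 0 with multiplicity 2, λ = 3 with multiplicity 2.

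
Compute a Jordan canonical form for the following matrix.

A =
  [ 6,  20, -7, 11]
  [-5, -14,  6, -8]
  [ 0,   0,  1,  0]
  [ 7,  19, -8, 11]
J_3(1) ⊕ J_1(1)

The characteristic polynomial is
  det(x·I − A) = x^4 - 4*x^3 + 6*x^2 - 4*x + 1 = (x - 1)^4

Eigenvalues and multiplicities (the geometric multiplicity of λ is n − rank(A − λI), which equals the number of Jordan blocks for λ):
  λ = 1: algebraic multiplicity = 4, geometric multiplicity = 2

Determining the block sizes for each eigenvalue:
  λ = 1: with am = 4 and gm = 2, the partition is not yet determined (e.g. several partitions of 4 into 2 parts exist). Let N = A − (1)·I. Computing rank(N^1) = 2, rank(N^2) = 1, rank(N^3) = 0; the number of blocks of size ≥ j is rank(N^{j−1}) − rank(N^j), giving [2, 1, 1]. So we have 1 block(s) of size 3, 1 block(s) of size 1 → block sizes [3, 1]

Assembling the blocks gives a Jordan form
J =
  [1, 1, 0, 0]
  [0, 1, 1, 0]
  [0, 0, 1, 0]
  [0, 0, 0, 1]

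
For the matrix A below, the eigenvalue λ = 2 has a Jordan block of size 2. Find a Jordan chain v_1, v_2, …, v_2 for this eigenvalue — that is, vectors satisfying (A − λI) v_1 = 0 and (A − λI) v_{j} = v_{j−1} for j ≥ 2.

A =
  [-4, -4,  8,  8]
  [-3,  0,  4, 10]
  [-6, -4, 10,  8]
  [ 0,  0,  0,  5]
A Jordan chain for λ = 2 of length 2:
v_1 = (-6, -3, -6, 0)ᵀ
v_2 = (1, 0, 0, 0)ᵀ

Let N = A − (2)·I. We want v_2 with N^2 v_2 = 0 but N^1 v_2 ≠ 0; then v_{j-1} := N · v_j for j = 2, …, 2.

Pick v_2 = (1, 0, 0, 0)ᵀ.
Then v_1 = N · v_2 = (-6, -3, -6, 0)ᵀ.

Sanity check: (A − (2)·I) v_1 = (0, 0, 0, 0)ᵀ = 0. ✓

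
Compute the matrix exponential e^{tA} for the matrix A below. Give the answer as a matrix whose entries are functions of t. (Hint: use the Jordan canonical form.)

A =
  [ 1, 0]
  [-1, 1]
e^{tA} =
  [exp(t), 0]
  [-t*exp(t), exp(t)]

Strategy: write A = P · J · P⁻¹ where J is a Jordan canonical form, so e^{tA} = P · e^{tJ} · P⁻¹, and e^{tJ} can be computed block-by-block.

A has Jordan form
J =
  [1, 1]
  [0, 1]
(up to reordering of blocks).

Per-block formulas:
  For a 2×2 Jordan block J_2(1): exp(t · J_2(1)) = e^(1t)·(I + t·N), where N is the 2×2 nilpotent shift.

After assembling e^{tJ} and conjugating by P, we get:

e^{tA} =
  [exp(t), 0]
  [-t*exp(t), exp(t)]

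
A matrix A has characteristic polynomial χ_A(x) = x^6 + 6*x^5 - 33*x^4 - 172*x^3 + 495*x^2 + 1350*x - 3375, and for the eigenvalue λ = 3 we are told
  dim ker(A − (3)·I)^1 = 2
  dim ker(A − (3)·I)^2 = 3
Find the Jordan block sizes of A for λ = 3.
Block sizes for λ = 3: [2, 1]

From the dimensions of kernels of powers, the number of Jordan blocks of size at least j is d_j − d_{j−1} where d_j = dim ker(N^j) (with d_0 = 0). Computing the differences gives [2, 1].
The number of blocks of size exactly k is (#blocks of size ≥ k) − (#blocks of size ≥ k + 1), so the partition is: 1 block(s) of size 1, 1 block(s) of size 2.
In nonincreasing order the block sizes are [2, 1].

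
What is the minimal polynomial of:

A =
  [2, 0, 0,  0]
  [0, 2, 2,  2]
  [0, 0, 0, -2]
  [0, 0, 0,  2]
x^2 - 2*x

The characteristic polynomial is χ_A(x) = x*(x - 2)^3, so the eigenvalues are known. The minimal polynomial is
  m_A(x) = Π_λ (x − λ)^{k_λ}
where k_λ is the size of the *largest* Jordan block for λ (equivalently, the smallest k with (A − λI)^k v = 0 for every generalised eigenvector v of λ).

  λ = 0: largest Jordan block has size 1, contributing (x − 0)
  λ = 2: largest Jordan block has size 1, contributing (x − 2)

So m_A(x) = x*(x - 2) = x^2 - 2*x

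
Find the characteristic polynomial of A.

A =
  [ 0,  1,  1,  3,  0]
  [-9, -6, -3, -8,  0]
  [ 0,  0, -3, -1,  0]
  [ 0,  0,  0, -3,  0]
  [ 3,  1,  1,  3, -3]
x^5 + 15*x^4 + 90*x^3 + 270*x^2 + 405*x + 243

Expanding det(x·I − A) (e.g. by cofactor expansion or by noting that A is similar to its Jordan form J, which has the same characteristic polynomial as A) gives
  χ_A(x) = x^5 + 15*x^4 + 90*x^3 + 270*x^2 + 405*x + 243
which factors as (x + 3)^5. The eigenvalues (with algebraic multiplicities) are λ = -3 with multiplicity 5.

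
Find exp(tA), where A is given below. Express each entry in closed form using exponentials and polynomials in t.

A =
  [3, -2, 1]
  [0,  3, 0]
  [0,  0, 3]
e^{tA} =
  [exp(3*t), -2*t*exp(3*t), t*exp(3*t)]
  [0, exp(3*t), 0]
  [0, 0, exp(3*t)]

Strategy: write A = P · J · P⁻¹ where J is a Jordan canonical form, so e^{tA} = P · e^{tJ} · P⁻¹, and e^{tJ} can be computed block-by-block.

A has Jordan form
J =
  [3, 1, 0]
  [0, 3, 0]
  [0, 0, 3]
(up to reordering of blocks).

Per-block formulas:
  For a 2×2 Jordan block J_2(3): exp(t · J_2(3)) = e^(3t)·(I + t·N), where N is the 2×2 nilpotent shift.
  For a 1×1 block at λ = 3: exp(t · [3]) = [e^(3t)].

After assembling e^{tJ} and conjugating by P, we get:

e^{tA} =
  [exp(3*t), -2*t*exp(3*t), t*exp(3*t)]
  [0, exp(3*t), 0]
  [0, 0, exp(3*t)]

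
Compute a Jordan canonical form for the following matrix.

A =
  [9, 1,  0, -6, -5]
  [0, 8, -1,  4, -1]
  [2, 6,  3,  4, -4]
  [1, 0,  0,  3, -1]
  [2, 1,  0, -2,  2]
J_3(5) ⊕ J_2(5)

The characteristic polynomial is
  det(x·I − A) = x^5 - 25*x^4 + 250*x^3 - 1250*x^2 + 3125*x - 3125 = (x - 5)^5

Eigenvalues and multiplicities (the geometric multiplicity of λ is n − rank(A − λI), which equals the number of Jordan blocks for λ):
  λ = 5: algebraic multiplicity = 5, geometric multiplicity = 2

Determining the block sizes for each eigenvalue:
  λ = 5: with am = 5 and gm = 2, the partition is not yet determined (e.g. several partitions of 5 into 2 parts exist). Let N = A − (5)·I. Computing rank(N^1) = 3, rank(N^2) = 1, rank(N^3) = 0; the number of blocks of size ≥ j is rank(N^{j−1}) − rank(N^j), giving [2, 2, 1]. So we have 1 block(s) of size 3, 1 block(s) of size 2 → block sizes [3, 2]

Assembling the blocks gives a Jordan form
J =
  [5, 1, 0, 0, 0]
  [0, 5, 1, 0, 0]
  [0, 0, 5, 0, 0]
  [0, 0, 0, 5, 1]
  [0, 0, 0, 0, 5]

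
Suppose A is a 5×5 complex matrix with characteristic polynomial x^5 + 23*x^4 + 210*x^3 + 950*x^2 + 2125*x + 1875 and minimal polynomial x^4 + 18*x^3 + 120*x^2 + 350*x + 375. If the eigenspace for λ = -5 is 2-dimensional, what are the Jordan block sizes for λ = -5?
Block sizes for λ = -5: [3, 1]

Step 1 — from the characteristic polynomial, algebraic multiplicity of λ = -5 is 4. From dim ker(A − (-5)·I) = 2, there are exactly 2 Jordan blocks for λ = -5.
Step 2 — from the minimal polynomial, the factor (x + 5)^3 tells us the largest block for λ = -5 has size 3.
Step 3 — with total size 4, 2 blocks, and largest block 3, the block sizes (in nonincreasing order) are [3, 1].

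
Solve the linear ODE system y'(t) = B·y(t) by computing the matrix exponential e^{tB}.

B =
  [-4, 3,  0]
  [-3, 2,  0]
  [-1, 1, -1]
e^{tB} =
  [-3*t*exp(-t) + exp(-t), 3*t*exp(-t), 0]
  [-3*t*exp(-t), 3*t*exp(-t) + exp(-t), 0]
  [-t*exp(-t), t*exp(-t), exp(-t)]

Strategy: write B = P · J · P⁻¹ where J is a Jordan canonical form, so e^{tB} = P · e^{tJ} · P⁻¹, and e^{tJ} can be computed block-by-block.

B has Jordan form
J =
  [-1,  1,  0]
  [ 0, -1,  0]
  [ 0,  0, -1]
(up to reordering of blocks).

Per-block formulas:
  For a 1×1 block at λ = -1: exp(t · [-1]) = [e^(-1t)].
  For a 2×2 Jordan block J_2(-1): exp(t · J_2(-1)) = e^(-1t)·(I + t·N), where N is the 2×2 nilpotent shift.

After assembling e^{tJ} and conjugating by P, we get:

e^{tB} =
  [-3*t*exp(-t) + exp(-t), 3*t*exp(-t), 0]
  [-3*t*exp(-t), 3*t*exp(-t) + exp(-t), 0]
  [-t*exp(-t), t*exp(-t), exp(-t)]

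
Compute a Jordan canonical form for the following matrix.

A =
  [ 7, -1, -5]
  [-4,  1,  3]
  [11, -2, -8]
J_3(0)

The characteristic polynomial is
  det(x·I − A) = x^3

Eigenvalues and multiplicities (the geometric multiplicity of λ is n − rank(A − λI), which equals the number of Jordan blocks for λ):
  λ = 0: algebraic multiplicity = 3, geometric multiplicity = 1

Determining the block sizes for each eigenvalue:
  λ = 0: one block (gm = 1), so the single block has size am = 3 → block sizes [3]

Assembling the blocks gives a Jordan form
J =
  [0, 1, 0]
  [0, 0, 1]
  [0, 0, 0]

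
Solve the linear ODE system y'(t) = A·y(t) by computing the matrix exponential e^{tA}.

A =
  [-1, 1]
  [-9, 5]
e^{tA} =
  [-3*t*exp(2*t) + exp(2*t), t*exp(2*t)]
  [-9*t*exp(2*t), 3*t*exp(2*t) + exp(2*t)]

Strategy: write A = P · J · P⁻¹ where J is a Jordan canonical form, so e^{tA} = P · e^{tJ} · P⁻¹, and e^{tJ} can be computed block-by-block.

A has Jordan form
J =
  [2, 1]
  [0, 2]
(up to reordering of blocks).

Per-block formulas:
  For a 2×2 Jordan block J_2(2): exp(t · J_2(2)) = e^(2t)·(I + t·N), where N is the 2×2 nilpotent shift.

After assembling e^{tJ} and conjugating by P, we get:

e^{tA} =
  [-3*t*exp(2*t) + exp(2*t), t*exp(2*t)]
  [-9*t*exp(2*t), 3*t*exp(2*t) + exp(2*t)]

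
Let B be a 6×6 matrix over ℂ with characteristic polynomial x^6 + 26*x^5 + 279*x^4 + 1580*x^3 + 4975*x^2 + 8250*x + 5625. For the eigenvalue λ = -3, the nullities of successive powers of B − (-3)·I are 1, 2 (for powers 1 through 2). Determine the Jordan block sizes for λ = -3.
Block sizes for λ = -3: [2]

From the dimensions of kernels of powers, the number of Jordan blocks of size at least j is d_j − d_{j−1} where d_j = dim ker(N^j) (with d_0 = 0). Computing the differences gives [1, 1].
The number of blocks of size exactly k is (#blocks of size ≥ k) − (#blocks of size ≥ k + 1), so the partition is: 1 block(s) of size 2.
In nonincreasing order the block sizes are [2].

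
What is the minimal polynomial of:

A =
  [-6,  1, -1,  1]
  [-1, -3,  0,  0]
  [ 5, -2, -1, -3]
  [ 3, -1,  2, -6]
x^3 + 12*x^2 + 48*x + 64

The characteristic polynomial is χ_A(x) = (x + 4)^4, so the eigenvalues are known. The minimal polynomial is
  m_A(x) = Π_λ (x − λ)^{k_λ}
where k_λ is the size of the *largest* Jordan block for λ (equivalently, the smallest k with (A − λI)^k v = 0 for every generalised eigenvector v of λ).

  λ = -4: largest Jordan block has size 3, contributing (x + 4)^3

So m_A(x) = (x + 4)^3 = x^3 + 12*x^2 + 48*x + 64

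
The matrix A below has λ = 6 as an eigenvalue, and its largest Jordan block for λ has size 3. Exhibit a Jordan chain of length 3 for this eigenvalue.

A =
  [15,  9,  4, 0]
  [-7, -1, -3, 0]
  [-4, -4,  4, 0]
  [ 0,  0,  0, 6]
A Jordan chain for λ = 6 of length 3:
v_1 = (2, -2, 0, 0)ᵀ
v_2 = (9, -7, -4, 0)ᵀ
v_3 = (1, 0, 0, 0)ᵀ

Let N = A − (6)·I. We want v_3 with N^3 v_3 = 0 but N^2 v_3 ≠ 0; then v_{j-1} := N · v_j for j = 3, …, 2.

Pick v_3 = (1, 0, 0, 0)ᵀ.
Then v_2 = N · v_3 = (9, -7, -4, 0)ᵀ.
Then v_1 = N · v_2 = (2, -2, 0, 0)ᵀ.

Sanity check: (A − (6)·I) v_1 = (0, 0, 0, 0)ᵀ = 0. ✓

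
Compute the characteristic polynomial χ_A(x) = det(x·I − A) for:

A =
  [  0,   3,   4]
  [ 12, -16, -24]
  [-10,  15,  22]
x^3 - 6*x^2 + 12*x - 8

Expanding det(x·I − A) (e.g. by cofactor expansion or by noting that A is similar to its Jordan form J, which has the same characteristic polynomial as A) gives
  χ_A(x) = x^3 - 6*x^2 + 12*x - 8
which factors as (x - 2)^3. The eigenvalues (with algebraic multiplicities) are λ = 2 with multiplicity 3.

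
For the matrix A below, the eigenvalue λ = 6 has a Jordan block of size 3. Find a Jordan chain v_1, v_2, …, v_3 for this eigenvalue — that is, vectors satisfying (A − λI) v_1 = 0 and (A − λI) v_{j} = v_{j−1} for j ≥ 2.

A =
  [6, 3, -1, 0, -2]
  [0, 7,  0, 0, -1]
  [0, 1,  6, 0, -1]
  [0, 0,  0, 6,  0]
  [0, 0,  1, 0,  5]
A Jordan chain for λ = 6 of length 3:
v_1 = (2, 1, 1, 0, 1)ᵀ
v_2 = (3, 1, 1, 0, 0)ᵀ
v_3 = (0, 1, 0, 0, 0)ᵀ

Let N = A − (6)·I. We want v_3 with N^3 v_3 = 0 but N^2 v_3 ≠ 0; then v_{j-1} := N · v_j for j = 3, …, 2.

Pick v_3 = (0, 1, 0, 0, 0)ᵀ.
Then v_2 = N · v_3 = (3, 1, 1, 0, 0)ᵀ.
Then v_1 = N · v_2 = (2, 1, 1, 0, 1)ᵀ.

Sanity check: (A − (6)·I) v_1 = (0, 0, 0, 0, 0)ᵀ = 0. ✓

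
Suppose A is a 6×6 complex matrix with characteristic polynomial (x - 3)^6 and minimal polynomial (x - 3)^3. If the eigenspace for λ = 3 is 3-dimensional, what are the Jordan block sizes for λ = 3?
Block sizes for λ = 3: [3, 2, 1]

Step 1 — from the characteristic polynomial, algebraic multiplicity of λ = 3 is 6. From dim ker(A − (3)·I) = 3, there are exactly 3 Jordan blocks for λ = 3.
Step 2 — from the minimal polynomial, the factor (x − 3)^3 tells us the largest block for λ = 3 has size 3.
Step 3 — with total size 6, 3 blocks, and largest block 3, the block sizes (in nonincreasing order) are [3, 2, 1].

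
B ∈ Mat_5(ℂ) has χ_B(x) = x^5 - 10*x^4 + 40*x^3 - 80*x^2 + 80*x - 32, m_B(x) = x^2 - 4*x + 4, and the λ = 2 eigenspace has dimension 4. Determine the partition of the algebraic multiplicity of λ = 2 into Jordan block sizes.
Block sizes for λ = 2: [2, 1, 1, 1]

Step 1 — from the characteristic polynomial, algebraic multiplicity of λ = 2 is 5. From dim ker(B − (2)·I) = 4, there are exactly 4 Jordan blocks for λ = 2.
Step 2 — from the minimal polynomial, the factor (x − 2)^2 tells us the largest block for λ = 2 has size 2.
Step 3 — with total size 5, 4 blocks, and largest block 2, the block sizes (in nonincreasing order) are [2, 1, 1, 1].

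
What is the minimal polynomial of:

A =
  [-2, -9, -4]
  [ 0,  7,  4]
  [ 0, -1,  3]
x^3 - 8*x^2 + 5*x + 50

The characteristic polynomial is χ_A(x) = (x - 5)^2*(x + 2), so the eigenvalues are known. The minimal polynomial is
  m_A(x) = Π_λ (x − λ)^{k_λ}
where k_λ is the size of the *largest* Jordan block for λ (equivalently, the smallest k with (A − λI)^k v = 0 for every generalised eigenvector v of λ).

  λ = -2: largest Jordan block has size 1, contributing (x + 2)
  λ = 5: largest Jordan block has size 2, contributing (x − 5)^2

So m_A(x) = (x - 5)^2*(x + 2) = x^3 - 8*x^2 + 5*x + 50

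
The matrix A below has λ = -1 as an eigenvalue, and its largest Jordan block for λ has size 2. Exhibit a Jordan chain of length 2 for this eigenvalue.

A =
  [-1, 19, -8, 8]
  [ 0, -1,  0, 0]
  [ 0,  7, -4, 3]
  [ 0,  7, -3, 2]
A Jordan chain for λ = -1 of length 2:
v_1 = (19, 0, 7, 7)ᵀ
v_2 = (0, 1, 0, 0)ᵀ

Let N = A − (-1)·I. We want v_2 with N^2 v_2 = 0 but N^1 v_2 ≠ 0; then v_{j-1} := N · v_j for j = 2, …, 2.

Pick v_2 = (0, 1, 0, 0)ᵀ.
Then v_1 = N · v_2 = (19, 0, 7, 7)ᵀ.

Sanity check: (A − (-1)·I) v_1 = (0, 0, 0, 0)ᵀ = 0. ✓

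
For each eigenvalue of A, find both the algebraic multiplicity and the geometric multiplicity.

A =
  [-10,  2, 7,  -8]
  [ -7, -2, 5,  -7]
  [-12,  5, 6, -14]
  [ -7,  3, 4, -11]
λ = -5: alg = 1, geom = 1; λ = -4: alg = 3, geom = 1

Step 1 — factor the characteristic polynomial to read off the algebraic multiplicities:
  χ_A(x) = (x + 4)^3*(x + 5)

Step 2 — compute geometric multiplicities via the rank-nullity identity g(λ) = n − rank(A − λI):
  rank(A − (-5)·I) = 3, so dim ker(A − (-5)·I) = n − 3 = 1
  rank(A − (-4)·I) = 3, so dim ker(A − (-4)·I) = n − 3 = 1

Summary:
  λ = -5: algebraic multiplicity = 1, geometric multiplicity = 1
  λ = -4: algebraic multiplicity = 3, geometric multiplicity = 1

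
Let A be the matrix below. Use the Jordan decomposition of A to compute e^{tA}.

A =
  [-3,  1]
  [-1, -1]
e^{tA} =
  [-t*exp(-2*t) + exp(-2*t), t*exp(-2*t)]
  [-t*exp(-2*t), t*exp(-2*t) + exp(-2*t)]

Strategy: write A = P · J · P⁻¹ where J is a Jordan canonical form, so e^{tA} = P · e^{tJ} · P⁻¹, and e^{tJ} can be computed block-by-block.

A has Jordan form
J =
  [-2,  1]
  [ 0, -2]
(up to reordering of blocks).

Per-block formulas:
  For a 2×2 Jordan block J_2(-2): exp(t · J_2(-2)) = e^(-2t)·(I + t·N), where N is the 2×2 nilpotent shift.

After assembling e^{tJ} and conjugating by P, we get:

e^{tA} =
  [-t*exp(-2*t) + exp(-2*t), t*exp(-2*t)]
  [-t*exp(-2*t), t*exp(-2*t) + exp(-2*t)]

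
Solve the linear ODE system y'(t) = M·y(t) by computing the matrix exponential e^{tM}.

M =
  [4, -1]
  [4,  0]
e^{tM} =
  [2*t*exp(2*t) + exp(2*t), -t*exp(2*t)]
  [4*t*exp(2*t), -2*t*exp(2*t) + exp(2*t)]

Strategy: write M = P · J · P⁻¹ where J is a Jordan canonical form, so e^{tM} = P · e^{tJ} · P⁻¹, and e^{tJ} can be computed block-by-block.

M has Jordan form
J =
  [2, 1]
  [0, 2]
(up to reordering of blocks).

Per-block formulas:
  For a 2×2 Jordan block J_2(2): exp(t · J_2(2)) = e^(2t)·(I + t·N), where N is the 2×2 nilpotent shift.

After assembling e^{tJ} and conjugating by P, we get:

e^{tM} =
  [2*t*exp(2*t) + exp(2*t), -t*exp(2*t)]
  [4*t*exp(2*t), -2*t*exp(2*t) + exp(2*t)]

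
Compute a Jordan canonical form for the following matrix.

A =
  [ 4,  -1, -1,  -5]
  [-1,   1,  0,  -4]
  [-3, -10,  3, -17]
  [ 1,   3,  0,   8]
J_3(4) ⊕ J_1(4)

The characteristic polynomial is
  det(x·I − A) = x^4 - 16*x^3 + 96*x^2 - 256*x + 256 = (x - 4)^4

Eigenvalues and multiplicities (the geometric multiplicity of λ is n − rank(A − λI), which equals the number of Jordan blocks for λ):
  λ = 4: algebraic multiplicity = 4, geometric multiplicity = 2

Determining the block sizes for each eigenvalue:
  λ = 4: with am = 4 and gm = 2, the partition is not yet determined (e.g. several partitions of 4 into 2 parts exist). Let N = A − (4)·I. Computing rank(N^1) = 2, rank(N^2) = 1, rank(N^3) = 0; the number of blocks of size ≥ j is rank(N^{j−1}) − rank(N^j), giving [2, 1, 1]. So we have 1 block(s) of size 3, 1 block(s) of size 1 → block sizes [3, 1]

Assembling the blocks gives a Jordan form
J =
  [4, 1, 0, 0]
  [0, 4, 1, 0]
  [0, 0, 4, 0]
  [0, 0, 0, 4]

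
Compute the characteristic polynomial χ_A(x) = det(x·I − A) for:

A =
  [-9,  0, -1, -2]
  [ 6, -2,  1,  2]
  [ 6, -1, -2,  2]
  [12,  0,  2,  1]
x^4 + 12*x^3 + 54*x^2 + 108*x + 81

Expanding det(x·I − A) (e.g. by cofactor expansion or by noting that A is similar to its Jordan form J, which has the same characteristic polynomial as A) gives
  χ_A(x) = x^4 + 12*x^3 + 54*x^2 + 108*x + 81
which factors as (x + 3)^4. The eigenvalues (with algebraic multiplicities) are λ = -3 with multiplicity 4.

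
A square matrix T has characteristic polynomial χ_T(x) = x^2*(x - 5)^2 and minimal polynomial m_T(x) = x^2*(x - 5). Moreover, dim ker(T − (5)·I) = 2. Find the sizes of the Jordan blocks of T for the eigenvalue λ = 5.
Block sizes for λ = 5: [1, 1]

Step 1 — from the characteristic polynomial, algebraic multiplicity of λ = 5 is 2. From dim ker(T − (5)·I) = 2, there are exactly 2 Jordan blocks for λ = 5.
Step 2 — from the minimal polynomial, the factor (x − 5) tells us the largest block for λ = 5 has size 1.
Step 3 — with total size 2, 2 blocks, and largest block 1, the block sizes (in nonincreasing order) are [1, 1].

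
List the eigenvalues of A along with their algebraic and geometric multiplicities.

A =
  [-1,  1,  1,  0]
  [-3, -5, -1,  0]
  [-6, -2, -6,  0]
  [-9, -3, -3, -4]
λ = -4: alg = 4, geom = 3

Step 1 — factor the characteristic polynomial to read off the algebraic multiplicities:
  χ_A(x) = (x + 4)^4

Step 2 — compute geometric multiplicities via the rank-nullity identity g(λ) = n − rank(A − λI):
  rank(A − (-4)·I) = 1, so dim ker(A − (-4)·I) = n − 1 = 3

Summary:
  λ = -4: algebraic multiplicity = 4, geometric multiplicity = 3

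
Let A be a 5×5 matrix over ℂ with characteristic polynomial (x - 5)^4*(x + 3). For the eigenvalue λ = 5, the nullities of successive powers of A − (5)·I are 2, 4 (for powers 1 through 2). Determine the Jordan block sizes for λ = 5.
Block sizes for λ = 5: [2, 2]

From the dimensions of kernels of powers, the number of Jordan blocks of size at least j is d_j − d_{j−1} where d_j = dim ker(N^j) (with d_0 = 0). Computing the differences gives [2, 2].
The number of blocks of size exactly k is (#blocks of size ≥ k) − (#blocks of size ≥ k + 1), so the partition is: 2 block(s) of size 2.
In nonincreasing order the block sizes are [2, 2].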